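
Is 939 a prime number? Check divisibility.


939 / 3 = 313 (exact division)
939 is NOT prime.

No, 939 is not prime


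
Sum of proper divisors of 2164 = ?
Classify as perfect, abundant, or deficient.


Proper divisors: 1, 2, 4, 541, 1082
Sum = 1 + 2 + 4 + 541 + 1082 = 1630
1630 < 2164 → deficient

s(2164) = 1630 (deficient)


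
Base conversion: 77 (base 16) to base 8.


77 (base 16) = 119 (decimal)
119 (decimal) = 167 (base 8)


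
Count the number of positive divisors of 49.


49 = 7^2
d(49) = (2+1) = 3

3 divisors


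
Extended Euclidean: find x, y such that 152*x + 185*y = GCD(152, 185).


Tabular extended Euclidean (each row: r = 152*s + 185*t):
r=152, s=1, t=0
r=185, s=0, t=1
q=0: r=152, s=1, t=0   [152*(1) + 185*(0) = 152]
q=1: r=33, s=-1, t=1   [152*(-1) + 185*(1) = 33]
q=4: r=20, s=5, t=-4   [152*(5) + 185*(-4) = 20]
q=1: r=13, s=-6, t=5   [152*(-6) + 185*(5) = 13]
q=1: r=7, s=11, t=-9   [152*(11) + 185*(-9) = 7]
q=1: r=6, s=-17, t=14   [152*(-17) + 185*(14) = 6]
q=1: r=1, s=28, t=-23   [152*(28) + 185*(-23) = 1]
q=6: r=0, s=-185, t=152   [152*(-185) + 185*(152) = 0]
GCD = 1; from the row with r=1: x=28, y=-23
Check: 152*(28) + 185*(-23) = 4256 - 4255 = 1

GCD = 1, x = 28, y = -23


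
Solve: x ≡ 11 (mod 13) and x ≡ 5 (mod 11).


M = 13*11 = 143
M1 = M/13 = 11, M2 = M/11 = 13
M1^(-1) mod 13 = 6, M2^(-1) mod 11 = 6
x = 11*11*6 + 5*13*6 = 1116
1116 mod 143 = 115
Check: 115 mod 13 = 11 ✓, 115 mod 11 = 5 ✓

x ≡ 115 (mod 143)


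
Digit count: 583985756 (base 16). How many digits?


583985756 in base 16 = 22CEEA5C
Number of digits = 8

8 digits (base 16)


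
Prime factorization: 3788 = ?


3788 / 2 = 1894
1894 / 2 = 947
947 / 947 = 1
3788 = 2^2 × 947


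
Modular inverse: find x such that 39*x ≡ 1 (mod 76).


Use the extended Euclidean algorithm on (76, 39); each row r = 76*s + 39*t:
r=76, s=1, t=0
r=39, s=0, t=1
q=1: r=37, s=1, t=-1   [76*(1) + 39*(-1) = 37]
q=1: r=2, s=-1, t=2   [76*(-1) + 39*(2) = 2]
q=18: r=1, s=19, t=-37   [76*(19) + 39*(-37) = 1]
q=2: r=0, s=-39, t=76   [76*(-39) + 39*(76) = 0]
GCD = 1 with t = -37, so 39*(-37) ≡ 1 (mod 76)
Inverse = -37 mod 76 = 39
Check: 39 * 39 = 1521 ≡ 1 (mod 76)

39^(-1) ≡ 39 (mod 76)


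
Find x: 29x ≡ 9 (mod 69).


GCD(29, 69) = 1, unique solution
a^(-1) mod 69 = 50
x = 50 * 9 mod 69 = 36

x ≡ 36 (mod 69)


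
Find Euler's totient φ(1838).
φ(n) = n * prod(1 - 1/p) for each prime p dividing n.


1838 = 2 × 919
Prime factors: 2, 919
φ(1838) = 1838 × (1-1/2) × (1-1/919)
= 1838 × 1/2 × 918/919 = 918

φ(1838) = 918


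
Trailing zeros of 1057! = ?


floor(1057/5) = 211
floor(1057/25) = 42
floor(1057/125) = 8
floor(1057/625) = 1
Total = 262

262 trailing zeros


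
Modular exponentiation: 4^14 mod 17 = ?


4^1 mod 17 = 4
4^2 mod 17 = 16
4^3 mod 17 = 13
4^4 mod 17 = 1
4^5 mod 17 = 4
4^6 mod 17 = 16
4^7 mod 17 = 13
4^8 mod 17 = 1
4^9 mod 17 = 4
4^10 mod 17 = 16
4^11 mod 17 = 13
4^12 mod 17 = 1
4^13 mod 17 = 4
4^14 mod 17 = 16


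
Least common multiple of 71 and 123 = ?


GCD(71, 123) = 1
LCM = 71*123/1 = 8733/1 = 8733

LCM = 8733


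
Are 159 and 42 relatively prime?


Euclidean algorithm:
159 = 3 * 42 + 33
42 = 1 * 33 + 9
33 = 3 * 9 + 6
9 = 1 * 6 + 3
6 = 2 * 3 + 0
GCD(159, 42) = 3

No, not coprime (GCD = 3)


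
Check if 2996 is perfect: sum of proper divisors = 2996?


Proper divisors of 2996: 1, 2, 4, 7, 14, 28, 107, 214, 428, 749, 1498
Sum = 1 + 2 + 4 + 7 + 14 + 28 + 107 + 214 + 428 + 749 + 1498 = 3052

No, 2996 is not perfect (3052 ≠ 2996)


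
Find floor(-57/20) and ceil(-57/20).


-57/20 = -2.8500
floor = -3
ceil = -2

floor = -3, ceil = -2


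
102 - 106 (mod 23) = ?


102 - 106 = -4
-4 mod 23 = 19


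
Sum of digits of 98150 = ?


9 + 8 + 1 + 5 + 0 = 23


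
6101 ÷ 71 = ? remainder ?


6101 = 71 * 85 + 66
Check: 6035 + 66 = 6101

q = 85, r = 66


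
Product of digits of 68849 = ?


6 × 8 × 8 × 4 × 9 = 13824


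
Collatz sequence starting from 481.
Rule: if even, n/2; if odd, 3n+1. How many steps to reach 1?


481 → 1444 → 722 → 361 → 1084 → 542 → 271 → 814 → 407 → 1222 → 611 → 1834 → 917 → 2752 → 1376 → 688 → 344 → 172 → 86 → 43 → 130 → 65 → 196 → 98 → 49 → 148 → 74 → 37 → 112 → 56 → 28 → 14 → 7 → 22 → 11 → 34 → 17 → 52 → 26 → 13 → 40 → 20 → 10 → 5 → 16 → 8 → 4 → 2 → 1
Total steps = 48

48 steps


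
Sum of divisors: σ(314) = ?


Divisors of 314: 1, 2, 157, 314
Sum = 1 + 2 + 157 + 314 = 474

σ(314) = 474


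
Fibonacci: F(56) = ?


Sequence: 1, 1, 2, 3, 5, 8, 13, 21, 34, 55, 89, 144, 233, 377, 610, 987, 1597, 2584, 4181, 6765, 10946, 17711, 28657, 46368, 75025, 121393, 196418, 317811, 514229, 832040, 1346269, 2178309, 3524578, 5702887, 9227465, 14930352, 24157817, 39088169, 63245986, 102334155, 165580141, 267914296, 433494437, 701408733, 1134903170, 1836311903, 2971215073, 4807526976, 7778742049, 12586269025, 20365011074, 32951280099, 53316291173, 86267571272, 139583862445, 225851433717
F(56) = 225851433717


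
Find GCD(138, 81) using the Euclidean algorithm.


138 = 1 * 81 + 57
81 = 1 * 57 + 24
57 = 2 * 24 + 9
24 = 2 * 9 + 6
9 = 1 * 6 + 3
6 = 2 * 3 + 0
GCD = 3


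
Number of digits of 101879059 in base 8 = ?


101879059 in base 8 = 604506423
Number of digits = 9

9 digits (base 8)


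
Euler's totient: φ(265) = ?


265 = 5 × 53
Prime factors: 5, 53
φ(265) = 265 × (1-1/5) × (1-1/53)
= 265 × 4/5 × 52/53 = 208

φ(265) = 208


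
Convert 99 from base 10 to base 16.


99 (base 10) = 99 (decimal)
99 (decimal) = 63 (base 16)


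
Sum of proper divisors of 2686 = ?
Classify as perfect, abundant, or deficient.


Proper divisors: 1, 2, 17, 34, 79, 158, 1343
Sum = 1 + 2 + 17 + 34 + 79 + 158 + 1343 = 1634
1634 < 2686 → deficient

s(2686) = 1634 (deficient)


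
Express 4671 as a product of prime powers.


4671 / 3 = 1557
1557 / 3 = 519
519 / 3 = 173
173 / 173 = 1
4671 = 3^3 × 173


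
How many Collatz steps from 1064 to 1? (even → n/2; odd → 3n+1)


1064 → 532 → 266 → 133 → 400 → 200 → 100 → 50 → 25 → 76 → 38 → 19 → 58 → 29 → 88 → 44 → 22 → 11 → 34 → 17 → 52 → 26 → 13 → 40 → 20 → 10 → 5 → 16 → 8 → 4 → 2 → 1
Total steps = 31

31 steps


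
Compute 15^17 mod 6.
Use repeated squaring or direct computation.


15^1 mod 6 = 3
15^2 mod 6 = 3
15^3 mod 6 = 3
15^4 mod 6 = 3
15^5 mod 6 = 3
15^6 mod 6 = 3
15^7 mod 6 = 3
15^8 mod 6 = 3
15^9 mod 6 = 3
15^10 mod 6 = 3
15^11 mod 6 = 3
15^12 mod 6 = 3
15^13 mod 6 = 3
15^14 mod 6 = 3
15^15 mod 6 = 3
15^16 mod 6 = 3
15^17 mod 6 = 3


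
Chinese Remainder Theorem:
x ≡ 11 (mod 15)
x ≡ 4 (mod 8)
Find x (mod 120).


M = 15*8 = 120
M1 = M/15 = 8, M2 = M/8 = 15
M1^(-1) mod 15 = 2, M2^(-1) mod 8 = 7
x = 11*8*2 + 4*15*7 = 596
596 mod 120 = 116
Check: 116 mod 15 = 11 ✓, 116 mod 8 = 4 ✓

x ≡ 116 (mod 120)


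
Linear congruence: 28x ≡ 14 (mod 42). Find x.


GCD(28, 42) = 14 divides 14
Divide: 2x ≡ 1 (mod 3)
x ≡ 2 (mod 3)


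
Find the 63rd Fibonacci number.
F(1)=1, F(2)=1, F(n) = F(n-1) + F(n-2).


Sequence: 1, 1, 2, 3, 5, 8, 13, 21, 34, 55, 89, 144, 233, 377, 610, 987, 1597, 2584, 4181, 6765, 10946, 17711, 28657, 46368, 75025, 121393, 196418, 317811, 514229, 832040, 1346269, 2178309, 3524578, 5702887, 9227465, 14930352, 24157817, 39088169, 63245986, 102334155, 165580141, 267914296, 433494437, 701408733, 1134903170, 1836311903, 2971215073, 4807526976, 7778742049, 12586269025, 20365011074, 32951280099, 53316291173, 86267571272, 139583862445, 225851433717, 365435296162, 591286729879, 956722026041, 1548008755920, 2504730781961, 4052739537881, 6557470319842
F(63) = 6557470319842


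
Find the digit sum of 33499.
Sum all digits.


3 + 3 + 4 + 9 + 9 = 28


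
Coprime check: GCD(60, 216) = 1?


Euclidean algorithm:
216 = 3 * 60 + 36
60 = 1 * 36 + 24
36 = 1 * 24 + 12
24 = 2 * 12 + 0
GCD(60, 216) = 12

No, not coprime (GCD = 12)


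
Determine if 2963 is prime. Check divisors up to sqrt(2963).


Check divisors up to sqrt(2963) = 54.4334
No divisors found.
2963 is prime.

Yes, 2963 is prime


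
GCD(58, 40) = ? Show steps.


58 = 1 * 40 + 18
40 = 2 * 18 + 4
18 = 4 * 4 + 2
4 = 2 * 2 + 0
GCD = 2


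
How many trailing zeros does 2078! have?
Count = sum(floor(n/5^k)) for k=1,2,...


floor(2078/5) = 415
floor(2078/25) = 83
floor(2078/125) = 16
floor(2078/625) = 3
Total = 517

517 trailing zeros


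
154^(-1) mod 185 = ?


Use the extended Euclidean algorithm on (185, 154); each row r = 185*s + 154*t:
r=185, s=1, t=0
r=154, s=0, t=1
q=1: r=31, s=1, t=-1   [185*(1) + 154*(-1) = 31]
q=4: r=30, s=-4, t=5   [185*(-4) + 154*(5) = 30]
q=1: r=1, s=5, t=-6   [185*(5) + 154*(-6) = 1]
q=30: r=0, s=-154, t=185   [185*(-154) + 154*(185) = 0]
GCD = 1 with t = -6, so 154*(-6) ≡ 1 (mod 185)
Inverse = -6 mod 185 = 179
Check: 154 * 179 = 27566 ≡ 1 (mod 185)

154^(-1) ≡ 179 (mod 185)


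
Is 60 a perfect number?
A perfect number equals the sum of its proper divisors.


Proper divisors of 60: 1, 2, 3, 4, 5, 6, 10, 12, 15, 20, 30
Sum = 1 + 2 + 3 + 4 + 5 + 6 + 10 + 12 + 15 + 20 + 30 = 108

No, 60 is not perfect (108 ≠ 60)


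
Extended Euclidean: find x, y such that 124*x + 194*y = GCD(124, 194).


Tabular extended Euclidean (each row: r = 124*s + 194*t):
r=124, s=1, t=0
r=194, s=0, t=1
q=0: r=124, s=1, t=0   [124*(1) + 194*(0) = 124]
q=1: r=70, s=-1, t=1   [124*(-1) + 194*(1) = 70]
q=1: r=54, s=2, t=-1   [124*(2) + 194*(-1) = 54]
q=1: r=16, s=-3, t=2   [124*(-3) + 194*(2) = 16]
q=3: r=6, s=11, t=-7   [124*(11) + 194*(-7) = 6]
q=2: r=4, s=-25, t=16   [124*(-25) + 194*(16) = 4]
q=1: r=2, s=36, t=-23   [124*(36) + 194*(-23) = 2]
q=2: r=0, s=-97, t=62   [124*(-97) + 194*(62) = 0]
GCD = 2; from the row with r=2: x=36, y=-23
Check: 124*(36) + 194*(-23) = 4464 - 4462 = 2

GCD = 2, x = 36, y = -23


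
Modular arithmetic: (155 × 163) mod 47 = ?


155 × 163 = 25265
25265 mod 47 = 26


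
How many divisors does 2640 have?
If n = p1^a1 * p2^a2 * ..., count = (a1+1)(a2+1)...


2640 = 2^4 × 3^1 × 5^1 × 11^1
d(2640) = (4+1) × (1+1) × (1+1) × (1+1) = 40

40 divisors


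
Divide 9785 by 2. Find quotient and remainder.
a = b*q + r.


9785 = 2 * 4892 + 1
Check: 9784 + 1 = 9785

q = 4892, r = 1


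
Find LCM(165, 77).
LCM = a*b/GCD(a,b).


GCD(165, 77) = 11
LCM = 165*77/11 = 12705/11 = 1155

LCM = 1155


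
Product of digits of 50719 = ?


5 × 0 × 7 × 1 × 9 = 0


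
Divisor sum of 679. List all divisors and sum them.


Divisors of 679: 1, 7, 97, 679
Sum = 1 + 7 + 97 + 679 = 784

σ(679) = 784


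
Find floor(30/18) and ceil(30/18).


30/18 = 1.6667
floor = 1
ceil = 2

floor = 1, ceil = 2


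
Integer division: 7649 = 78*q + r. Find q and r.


7649 = 78 * 98 + 5
Check: 7644 + 5 = 7649

q = 98, r = 5


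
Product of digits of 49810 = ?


4 × 9 × 8 × 1 × 0 = 0


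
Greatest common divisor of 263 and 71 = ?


263 = 3 * 71 + 50
71 = 1 * 50 + 21
50 = 2 * 21 + 8
21 = 2 * 8 + 5
8 = 1 * 5 + 3
5 = 1 * 3 + 2
3 = 1 * 2 + 1
2 = 2 * 1 + 0
GCD = 1


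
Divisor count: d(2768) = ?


2768 = 2^4 × 173^1
d(2768) = (4+1) × (1+1) = 10

10 divisors


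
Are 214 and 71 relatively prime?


Euclidean algorithm:
214 = 3 * 71 + 1
71 = 71 * 1 + 0
GCD(214, 71) = 1

Yes, coprime (GCD = 1)


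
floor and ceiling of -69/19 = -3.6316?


-69/19 = -3.6316
floor = -4
ceil = -3

floor = -4, ceil = -3


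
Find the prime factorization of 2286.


2286 / 2 = 1143
1143 / 3 = 381
381 / 3 = 127
127 / 127 = 1
2286 = 2 × 3^2 × 127


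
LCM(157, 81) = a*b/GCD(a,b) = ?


GCD(157, 81) = 1
LCM = 157*81/1 = 12717/1 = 12717

LCM = 12717


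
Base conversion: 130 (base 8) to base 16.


130 (base 8) = 88 (decimal)
88 (decimal) = 58 (base 16)


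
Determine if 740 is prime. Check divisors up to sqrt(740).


740 / 2 = 370 (exact division)
740 is NOT prime.

No, 740 is not prime


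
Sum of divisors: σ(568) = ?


Divisors of 568: 1, 2, 4, 8, 71, 142, 284, 568
Sum = 1 + 2 + 4 + 8 + 71 + 142 + 284 + 568 = 1080

σ(568) = 1080


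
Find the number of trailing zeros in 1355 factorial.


floor(1355/5) = 271
floor(1355/25) = 54
floor(1355/125) = 10
floor(1355/625) = 2
Total = 337

337 trailing zeros


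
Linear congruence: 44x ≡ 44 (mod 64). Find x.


GCD(44, 64) = 4 divides 44
Divide: 11x ≡ 11 (mod 16)
x ≡ 1 (mod 16)


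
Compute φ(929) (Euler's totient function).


929 = 929
Prime factors: 929
φ(929) = 929 × (1-1/929)
= 929 × 928/929 = 928

φ(929) = 928


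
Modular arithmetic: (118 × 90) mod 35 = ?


118 × 90 = 10620
10620 mod 35 = 15


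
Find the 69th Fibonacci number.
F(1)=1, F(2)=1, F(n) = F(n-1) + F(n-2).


Sequence: 1, 1, 2, 3, 5, 8, 13, 21, 34, 55, 89, 144, 233, 377, 610, 987, 1597, 2584, 4181, 6765, 10946, 17711, 28657, 46368, 75025, 121393, 196418, 317811, 514229, 832040, 1346269, 2178309, 3524578, 5702887, 9227465, 14930352, 24157817, 39088169, 63245986, 102334155, 165580141, 267914296, 433494437, 701408733, 1134903170, 1836311903, 2971215073, 4807526976, 7778742049, 12586269025, 20365011074, 32951280099, 53316291173, 86267571272, 139583862445, 225851433717, 365435296162, 591286729879, 956722026041, 1548008755920, 2504730781961, 4052739537881, 6557470319842, 10610209857723, 17167680177565, 27777890035288, 44945570212853, 72723460248141, 117669030460994
F(69) = 117669030460994


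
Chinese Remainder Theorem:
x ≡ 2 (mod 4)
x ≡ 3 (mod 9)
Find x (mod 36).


M = 4*9 = 36
M1 = M/4 = 9, M2 = M/9 = 4
M1^(-1) mod 4 = 1, M2^(-1) mod 9 = 7
x = 2*9*1 + 3*4*7 = 102
102 mod 36 = 30
Check: 30 mod 4 = 2 ✓, 30 mod 9 = 3 ✓

x ≡ 30 (mod 36)


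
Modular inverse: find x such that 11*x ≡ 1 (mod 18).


Use the extended Euclidean algorithm on (18, 11); each row r = 18*s + 11*t:
r=18, s=1, t=0
r=11, s=0, t=1
q=1: r=7, s=1, t=-1   [18*(1) + 11*(-1) = 7]
q=1: r=4, s=-1, t=2   [18*(-1) + 11*(2) = 4]
q=1: r=3, s=2, t=-3   [18*(2) + 11*(-3) = 3]
q=1: r=1, s=-3, t=5   [18*(-3) + 11*(5) = 1]
q=3: r=0, s=11, t=-18   [18*(11) + 11*(-18) = 0]
GCD = 1 with t = 5, so 11*(5) ≡ 1 (mod 18)
Inverse = 5 mod 18 = 5
Check: 11 * 5 = 55 ≡ 1 (mod 18)

11^(-1) ≡ 5 (mod 18)


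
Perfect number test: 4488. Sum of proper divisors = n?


Proper divisors of 4488: 1, 2, 3, 4, 6, 8, 11, 12, 17, 22, 24, 33, 34, 44, 51, 66, 68, 88, 102, 132, 136, 187, 204, 264, 374, 408, 561, 748, 1122, 1496, 2244
Sum = 1 + 2 + 3 + 4 + 6 + 8 + 11 + 12 + 17 + 22 + 24 + 33 + 34 + 44 + 51 + 66 + 68 + 88 + 102 + 132 + 136 + 187 + 204 + 264 + 374 + 408 + 561 + 748 + 1122 + 1496 + 2244 = 8472

No, 4488 is not perfect (8472 ≠ 4488)


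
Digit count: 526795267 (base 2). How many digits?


526795267 in base 2 = 11111011001100100001000000011
Number of digits = 29

29 digits (base 2)


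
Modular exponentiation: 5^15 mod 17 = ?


5^1 mod 17 = 5
5^2 mod 17 = 8
5^3 mod 17 = 6
5^4 mod 17 = 13
5^5 mod 17 = 14
5^6 mod 17 = 2
5^7 mod 17 = 10
5^8 mod 17 = 16
5^9 mod 17 = 12
5^10 mod 17 = 9
5^11 mod 17 = 11
5^12 mod 17 = 4
5^13 mod 17 = 3
5^14 mod 17 = 15
5^15 mod 17 = 7


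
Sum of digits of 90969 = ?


9 + 0 + 9 + 6 + 9 = 33


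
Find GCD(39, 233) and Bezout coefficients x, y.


Tabular extended Euclidean (each row: r = 39*s + 233*t):
r=39, s=1, t=0
r=233, s=0, t=1
q=0: r=39, s=1, t=0   [39*(1) + 233*(0) = 39]
q=5: r=38, s=-5, t=1   [39*(-5) + 233*(1) = 38]
q=1: r=1, s=6, t=-1   [39*(6) + 233*(-1) = 1]
q=38: r=0, s=-233, t=39   [39*(-233) + 233*(39) = 0]
GCD = 1; from the row with r=1: x=6, y=-1
Check: 39*(6) + 233*(-1) = 234 - 233 = 1

GCD = 1, x = 6, y = -1


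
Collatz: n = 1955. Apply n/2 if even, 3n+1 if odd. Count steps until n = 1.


1955 → 5866 → 2933 → 8800 → 4400 → 2200 → 1100 → 550 → 275 → 826 → 413 → 1240 → 620 → 310 → 155 → 466 → 233 → 700 → 350 → 175 → 526 → 263 → 790 → 395 → 1186 → 593 → 1780 → 890 → 445 → 1336 → 668 → 334 → 167 → 502 → 251 → 754 → 377 → 1132 → 566 → 283 → 850 → 425 → 1276 → 638 → 319 → 958 → 479 → 1438 → 719 → 2158 → 1079 → 3238 → 1619 → 4858 → 2429 → 7288 → 3644 → 1822 → 911 → 2734 → 1367 → 4102 → 2051 → 6154 → 3077 → 9232 → 4616 → 2308 → 1154 → 577 → 1732 → 866 → 433 → 1300 → 650 → 325 → 976 → 488 → 244 → 122 → 61 → 184 → 92 → 46 → 23 → 70 → 35 → 106 → 53 → 160 → 80 → 40 → 20 → 10 → 5 → 16 → 8 → 4 → 2 → 1
Total steps = 99

99 steps


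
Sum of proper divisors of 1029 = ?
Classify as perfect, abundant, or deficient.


Proper divisors: 1, 3, 7, 21, 49, 147, 343
Sum = 1 + 3 + 7 + 21 + 49 + 147 + 343 = 571
571 < 1029 → deficient

s(1029) = 571 (deficient)


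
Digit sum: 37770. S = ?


3 + 7 + 7 + 7 + 0 = 24


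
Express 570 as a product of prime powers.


570 / 2 = 285
285 / 3 = 95
95 / 5 = 19
19 / 19 = 1
570 = 2 × 3 × 5 × 19


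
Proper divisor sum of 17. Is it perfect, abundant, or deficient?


Proper divisors: 1
Sum = 1 = 1
1 < 17 → deficient

s(17) = 1 (deficient)


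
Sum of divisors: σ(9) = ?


Divisors of 9: 1, 3, 9
Sum = 1 + 3 + 9 = 13

σ(9) = 13


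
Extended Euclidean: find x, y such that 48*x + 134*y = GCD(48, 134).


Tabular extended Euclidean (each row: r = 48*s + 134*t):
r=48, s=1, t=0
r=134, s=0, t=1
q=0: r=48, s=1, t=0   [48*(1) + 134*(0) = 48]
q=2: r=38, s=-2, t=1   [48*(-2) + 134*(1) = 38]
q=1: r=10, s=3, t=-1   [48*(3) + 134*(-1) = 10]
q=3: r=8, s=-11, t=4   [48*(-11) + 134*(4) = 8]
q=1: r=2, s=14, t=-5   [48*(14) + 134*(-5) = 2]
q=4: r=0, s=-67, t=24   [48*(-67) + 134*(24) = 0]
GCD = 2; from the row with r=2: x=14, y=-5
Check: 48*(14) + 134*(-5) = 672 - 670 = 2

GCD = 2, x = 14, y = -5


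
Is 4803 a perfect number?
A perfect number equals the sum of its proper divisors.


Proper divisors of 4803: 1, 3, 1601
Sum = 1 + 3 + 1601 = 1605

No, 4803 is not perfect (1605 ≠ 4803)


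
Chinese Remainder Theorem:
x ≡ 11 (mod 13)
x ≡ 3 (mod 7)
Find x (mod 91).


M = 13*7 = 91
M1 = M/13 = 7, M2 = M/7 = 13
M1^(-1) mod 13 = 2, M2^(-1) mod 7 = 6
x = 11*7*2 + 3*13*6 = 388
388 mod 91 = 24
Check: 24 mod 13 = 11 ✓, 24 mod 7 = 3 ✓

x ≡ 24 (mod 91)


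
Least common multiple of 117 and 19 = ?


GCD(117, 19) = 1
LCM = 117*19/1 = 2223/1 = 2223

LCM = 2223


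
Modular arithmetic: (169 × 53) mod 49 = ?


169 × 53 = 8957
8957 mod 49 = 39


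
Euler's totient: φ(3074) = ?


3074 = 2 × 29 × 53
Prime factors: 2, 29, 53
φ(3074) = 3074 × (1-1/2) × (1-1/29) × (1-1/53)
= 3074 × 1/2 × 28/29 × 52/53 = 1456

φ(3074) = 1456


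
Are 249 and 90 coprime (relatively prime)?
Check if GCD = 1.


Euclidean algorithm:
249 = 2 * 90 + 69
90 = 1 * 69 + 21
69 = 3 * 21 + 6
21 = 3 * 6 + 3
6 = 2 * 3 + 0
GCD(249, 90) = 3

No, not coprime (GCD = 3)


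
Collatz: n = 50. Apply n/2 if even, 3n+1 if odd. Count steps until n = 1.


50 → 25 → 76 → 38 → 19 → 58 → 29 → 88 → 44 → 22 → 11 → 34 → 17 → 52 → 26 → 13 → 40 → 20 → 10 → 5 → 16 → 8 → 4 → 2 → 1
Total steps = 24

24 steps


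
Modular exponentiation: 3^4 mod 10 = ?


3^1 mod 10 = 3
3^2 mod 10 = 9
3^3 mod 10 = 7
3^4 mod 10 = 1


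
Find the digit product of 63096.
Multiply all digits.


6 × 3 × 0 × 9 × 6 = 0


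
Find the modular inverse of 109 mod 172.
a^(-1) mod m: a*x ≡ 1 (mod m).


Use the extended Euclidean algorithm on (172, 109); each row r = 172*s + 109*t:
r=172, s=1, t=0
r=109, s=0, t=1
q=1: r=63, s=1, t=-1   [172*(1) + 109*(-1) = 63]
q=1: r=46, s=-1, t=2   [172*(-1) + 109*(2) = 46]
q=1: r=17, s=2, t=-3   [172*(2) + 109*(-3) = 17]
q=2: r=12, s=-5, t=8   [172*(-5) + 109*(8) = 12]
q=1: r=5, s=7, t=-11   [172*(7) + 109*(-11) = 5]
q=2: r=2, s=-19, t=30   [172*(-19) + 109*(30) = 2]
q=2: r=1, s=45, t=-71   [172*(45) + 109*(-71) = 1]
q=2: r=0, s=-109, t=172   [172*(-109) + 109*(172) = 0]
GCD = 1 with t = -71, so 109*(-71) ≡ 1 (mod 172)
Inverse = -71 mod 172 = 101
Check: 109 * 101 = 11009 ≡ 1 (mod 172)

109^(-1) ≡ 101 (mod 172)


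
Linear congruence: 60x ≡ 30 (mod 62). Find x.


GCD(60, 62) = 2 divides 30
Divide: 30x ≡ 15 (mod 31)
x ≡ 16 (mod 31)


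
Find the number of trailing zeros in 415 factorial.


floor(415/5) = 83
floor(415/25) = 16
floor(415/125) = 3
Total = 102

102 trailing zeros


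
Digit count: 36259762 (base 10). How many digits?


36259762 has 8 digits in base 10
floor(log10(36259762)) + 1 = floor(7.5594) + 1 = 8

8 digits (base 10)


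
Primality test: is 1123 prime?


Check divisors up to sqrt(1123) = 33.5112
No divisors found.
1123 is prime.

Yes, 1123 is prime


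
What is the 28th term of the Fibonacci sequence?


Sequence: 1, 1, 2, 3, 5, 8, 13, 21, 34, 55, 89, 144, 233, 377, 610, 987, 1597, 2584, 4181, 6765, 10946, 17711, 28657, 46368, 75025, 121393, 196418, 317811
F(28) = 317811


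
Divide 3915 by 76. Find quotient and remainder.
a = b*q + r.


3915 = 76 * 51 + 39
Check: 3876 + 39 = 3915

q = 51, r = 39


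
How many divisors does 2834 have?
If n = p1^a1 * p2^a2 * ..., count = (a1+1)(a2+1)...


2834 = 2^1 × 13^1 × 109^1
d(2834) = (1+1) × (1+1) × (1+1) = 8

8 divisors


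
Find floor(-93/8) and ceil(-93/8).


-93/8 = -11.6250
floor = -12
ceil = -11

floor = -12, ceil = -11


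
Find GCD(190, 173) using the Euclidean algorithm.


190 = 1 * 173 + 17
173 = 10 * 17 + 3
17 = 5 * 3 + 2
3 = 1 * 2 + 1
2 = 2 * 1 + 0
GCD = 1


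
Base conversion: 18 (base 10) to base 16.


18 (base 10) = 18 (decimal)
18 (decimal) = 12 (base 16)


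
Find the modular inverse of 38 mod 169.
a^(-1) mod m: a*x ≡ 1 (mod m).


Use the extended Euclidean algorithm on (169, 38); each row r = 169*s + 38*t:
r=169, s=1, t=0
r=38, s=0, t=1
q=4: r=17, s=1, t=-4   [169*(1) + 38*(-4) = 17]
q=2: r=4, s=-2, t=9   [169*(-2) + 38*(9) = 4]
q=4: r=1, s=9, t=-40   [169*(9) + 38*(-40) = 1]
q=4: r=0, s=-38, t=169   [169*(-38) + 38*(169) = 0]
GCD = 1 with t = -40, so 38*(-40) ≡ 1 (mod 169)
Inverse = -40 mod 169 = 129
Check: 38 * 129 = 4902 ≡ 1 (mod 169)

38^(-1) ≡ 129 (mod 169)


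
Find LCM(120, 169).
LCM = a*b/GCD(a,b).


GCD(120, 169) = 1
LCM = 120*169/1 = 20280/1 = 20280

LCM = 20280


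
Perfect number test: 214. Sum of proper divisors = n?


Proper divisors of 214: 1, 2, 107
Sum = 1 + 2 + 107 = 110

No, 214 is not perfect (110 ≠ 214)


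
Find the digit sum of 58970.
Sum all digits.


5 + 8 + 9 + 7 + 0 = 29


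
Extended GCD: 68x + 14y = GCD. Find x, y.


Tabular extended Euclidean (each row: r = 68*s + 14*t):
r=68, s=1, t=0
r=14, s=0, t=1
q=4: r=12, s=1, t=-4   [68*(1) + 14*(-4) = 12]
q=1: r=2, s=-1, t=5   [68*(-1) + 14*(5) = 2]
q=6: r=0, s=7, t=-34   [68*(7) + 14*(-34) = 0]
GCD = 2; from the row with r=2: x=-1, y=5
Check: 68*(-1) + 14*(5) = -68 + 70 = 2

GCD = 2, x = -1, y = 5


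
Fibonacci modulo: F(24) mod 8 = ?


F(k) mod 8 for k=1..24:
1, 1, 2, 3, 5, 0, 5, 5, 2, 7, 1, 0, 1, 1, 2, 3, 5, 0, 5, 5, 2, 7, 1, 0
F(24) mod 8 = 0


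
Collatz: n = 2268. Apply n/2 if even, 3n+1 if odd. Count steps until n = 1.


2268 → 1134 → 567 → 1702 → 851 → 2554 → 1277 → 3832 → 1916 → 958 → 479 → 1438 → 719 → 2158 → 1079 → 3238 → 1619 → 4858 → 2429 → 7288 → 3644 → 1822 → 911 → 2734 → 1367 → 4102 → 2051 → 6154 → 3077 → 9232 → 4616 → 2308 → 1154 → 577 → 1732 → 866 → 433 → 1300 → 650 → 325 → 976 → 488 → 244 → 122 → 61 → 184 → 92 → 46 → 23 → 70 → 35 → 106 → 53 → 160 → 80 → 40 → 20 → 10 → 5 → 16 → 8 → 4 → 2 → 1
Total steps = 63

63 steps


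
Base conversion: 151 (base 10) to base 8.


151 (base 10) = 151 (decimal)
151 (decimal) = 227 (base 8)


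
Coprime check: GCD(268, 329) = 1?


Euclidean algorithm:
329 = 1 * 268 + 61
268 = 4 * 61 + 24
61 = 2 * 24 + 13
24 = 1 * 13 + 11
13 = 1 * 11 + 2
11 = 5 * 2 + 1
2 = 2 * 1 + 0
GCD(268, 329) = 1

Yes, coprime (GCD = 1)


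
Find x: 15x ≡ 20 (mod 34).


GCD(15, 34) = 1, unique solution
a^(-1) mod 34 = 25
x = 25 * 20 mod 34 = 24

x ≡ 24 (mod 34)


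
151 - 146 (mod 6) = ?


151 - 146 = 5
5 mod 6 = 5


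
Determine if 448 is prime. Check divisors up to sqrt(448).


448 / 2 = 224 (exact division)
448 is NOT prime.

No, 448 is not prime


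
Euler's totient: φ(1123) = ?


1123 = 1123
Prime factors: 1123
φ(1123) = 1123 × (1-1/1123)
= 1123 × 1122/1123 = 1122

φ(1123) = 1122


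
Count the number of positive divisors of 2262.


2262 = 2^1 × 3^1 × 13^1 × 29^1
d(2262) = (1+1) × (1+1) × (1+1) × (1+1) = 16

16 divisors


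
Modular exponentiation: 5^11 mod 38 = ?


5^1 mod 38 = 5
5^2 mod 38 = 25
5^3 mod 38 = 11
5^4 mod 38 = 17
5^5 mod 38 = 9
5^6 mod 38 = 7
5^7 mod 38 = 35
5^8 mod 38 = 23
5^9 mod 38 = 1
5^10 mod 38 = 5
5^11 mod 38 = 25


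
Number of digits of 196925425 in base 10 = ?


196925425 has 9 digits in base 10
floor(log10(196925425)) + 1 = floor(8.2943) + 1 = 9

9 digits (base 10)


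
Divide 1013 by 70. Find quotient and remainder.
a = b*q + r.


1013 = 70 * 14 + 33
Check: 980 + 33 = 1013

q = 14, r = 33


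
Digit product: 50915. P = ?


5 × 0 × 9 × 1 × 5 = 0


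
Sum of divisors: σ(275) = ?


Divisors of 275: 1, 5, 11, 25, 55, 275
Sum = 1 + 5 + 11 + 25 + 55 + 275 = 372

σ(275) = 372


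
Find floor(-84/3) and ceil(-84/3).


-84/3 = -28.0000
floor = -28
ceil = -28

floor = -28, ceil = -28


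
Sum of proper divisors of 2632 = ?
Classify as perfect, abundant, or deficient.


Proper divisors: 1, 2, 4, 7, 8, 14, 28, 47, 56, 94, 188, 329, 376, 658, 1316
Sum = 1 + 2 + 4 + 7 + 8 + 14 + 28 + 47 + 56 + 94 + 188 + 329 + 376 + 658 + 1316 = 3128
3128 > 2632 → abundant

s(2632) = 3128 (abundant)


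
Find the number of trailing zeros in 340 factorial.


floor(340/5) = 68
floor(340/25) = 13
floor(340/125) = 2
Total = 83

83 trailing zeros


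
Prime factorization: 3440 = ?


3440 / 2 = 1720
1720 / 2 = 860
860 / 2 = 430
430 / 2 = 215
215 / 5 = 43
43 / 43 = 1
3440 = 2^4 × 5 × 43


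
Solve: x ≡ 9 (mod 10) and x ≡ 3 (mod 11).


M = 10*11 = 110
M1 = M/10 = 11, M2 = M/11 = 10
M1^(-1) mod 10 = 1, M2^(-1) mod 11 = 10
x = 9*11*1 + 3*10*10 = 399
399 mod 110 = 69
Check: 69 mod 10 = 9 ✓, 69 mod 11 = 3 ✓

x ≡ 69 (mod 110)


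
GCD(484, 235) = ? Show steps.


484 = 2 * 235 + 14
235 = 16 * 14 + 11
14 = 1 * 11 + 3
11 = 3 * 3 + 2
3 = 1 * 2 + 1
2 = 2 * 1 + 0
GCD = 1


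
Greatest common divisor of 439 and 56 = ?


439 = 7 * 56 + 47
56 = 1 * 47 + 9
47 = 5 * 9 + 2
9 = 4 * 2 + 1
2 = 2 * 1 + 0
GCD = 1


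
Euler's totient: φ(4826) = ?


4826 = 2 × 19 × 127
Prime factors: 2, 19, 127
φ(4826) = 4826 × (1-1/2) × (1-1/19) × (1-1/127)
= 4826 × 1/2 × 18/19 × 126/127 = 2268

φ(4826) = 2268


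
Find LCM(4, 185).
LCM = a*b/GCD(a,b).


GCD(4, 185) = 1
LCM = 4*185/1 = 740/1 = 740

LCM = 740


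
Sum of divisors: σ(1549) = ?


Divisors of 1549: 1, 1549
Sum = 1 + 1549 = 1550

σ(1549) = 1550


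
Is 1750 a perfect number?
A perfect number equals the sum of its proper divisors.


Proper divisors of 1750: 1, 2, 5, 7, 10, 14, 25, 35, 50, 70, 125, 175, 250, 350, 875
Sum = 1 + 2 + 5 + 7 + 10 + 14 + 25 + 35 + 50 + 70 + 125 + 175 + 250 + 350 + 875 = 1994

No, 1750 is not perfect (1994 ≠ 1750)


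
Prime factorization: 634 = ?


634 / 2 = 317
317 / 317 = 1
634 = 2 × 317


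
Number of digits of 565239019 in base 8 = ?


565239019 in base 8 = 4154156353
Number of digits = 10

10 digits (base 8)


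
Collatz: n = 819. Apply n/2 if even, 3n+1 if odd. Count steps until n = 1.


819 → 2458 → 1229 → 3688 → 1844 → 922 → 461 → 1384 → 692 → 346 → 173 → 520 → 260 → 130 → 65 → 196 → 98 → 49 → 148 → 74 → 37 → 112 → 56 → 28 → 14 → 7 → 22 → 11 → 34 → 17 → 52 → 26 → 13 → 40 → 20 → 10 → 5 → 16 → 8 → 4 → 2 → 1
Total steps = 41

41 steps


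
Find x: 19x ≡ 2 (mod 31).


GCD(19, 31) = 1, unique solution
a^(-1) mod 31 = 18
x = 18 * 2 mod 31 = 5

x ≡ 5 (mod 31)


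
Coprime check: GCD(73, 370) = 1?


Euclidean algorithm:
370 = 5 * 73 + 5
73 = 14 * 5 + 3
5 = 1 * 3 + 2
3 = 1 * 2 + 1
2 = 2 * 1 + 0
GCD(73, 370) = 1

Yes, coprime (GCD = 1)


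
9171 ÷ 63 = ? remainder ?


9171 = 63 * 145 + 36
Check: 9135 + 36 = 9171

q = 145, r = 36


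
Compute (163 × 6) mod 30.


163 × 6 = 978
978 mod 30 = 18


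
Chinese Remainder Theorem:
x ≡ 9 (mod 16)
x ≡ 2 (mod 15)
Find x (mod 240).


M = 16*15 = 240
M1 = M/16 = 15, M2 = M/15 = 16
M1^(-1) mod 16 = 15, M2^(-1) mod 15 = 1
x = 9*15*15 + 2*16*1 = 2057
2057 mod 240 = 137
Check: 137 mod 16 = 9 ✓, 137 mod 15 = 2 ✓

x ≡ 137 (mod 240)


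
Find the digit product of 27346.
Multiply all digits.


2 × 7 × 3 × 4 × 6 = 1008


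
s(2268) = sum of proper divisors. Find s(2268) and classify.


Proper divisors: 1, 2, 3, 4, 6, 7, 9, 12, 14, 18, 21, 27, 28, 36, 42, 54, 63, 81, 84, 108, 126, 162, 189, 252, 324, 378, 567, 756, 1134
Sum = 1 + 2 + 3 + 4 + 6 + 7 + 9 + 12 + 14 + 18 + 21 + 27 + 28 + 36 + 42 + 54 + 63 + 81 + 84 + 108 + 126 + 162 + 189 + 252 + 324 + 378 + 567 + 756 + 1134 = 4508
4508 > 2268 → abundant

s(2268) = 4508 (abundant)


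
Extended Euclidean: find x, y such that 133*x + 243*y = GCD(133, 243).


Tabular extended Euclidean (each row: r = 133*s + 243*t):
r=133, s=1, t=0
r=243, s=0, t=1
q=0: r=133, s=1, t=0   [133*(1) + 243*(0) = 133]
q=1: r=110, s=-1, t=1   [133*(-1) + 243*(1) = 110]
q=1: r=23, s=2, t=-1   [133*(2) + 243*(-1) = 23]
q=4: r=18, s=-9, t=5   [133*(-9) + 243*(5) = 18]
q=1: r=5, s=11, t=-6   [133*(11) + 243*(-6) = 5]
q=3: r=3, s=-42, t=23   [133*(-42) + 243*(23) = 3]
q=1: r=2, s=53, t=-29   [133*(53) + 243*(-29) = 2]
q=1: r=1, s=-95, t=52   [133*(-95) + 243*(52) = 1]
q=2: r=0, s=243, t=-133   [133*(243) + 243*(-133) = 0]
GCD = 1; from the row with r=1: x=-95, y=52
Check: 133*(-95) + 243*(52) = -12635 + 12636 = 1

GCD = 1, x = -95, y = 52


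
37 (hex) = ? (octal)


37 (base 16) = 55 (decimal)
55 (decimal) = 67 (base 8)


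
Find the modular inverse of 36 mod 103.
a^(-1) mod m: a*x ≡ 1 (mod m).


Use the extended Euclidean algorithm on (103, 36); each row r = 103*s + 36*t:
r=103, s=1, t=0
r=36, s=0, t=1
q=2: r=31, s=1, t=-2   [103*(1) + 36*(-2) = 31]
q=1: r=5, s=-1, t=3   [103*(-1) + 36*(3) = 5]
q=6: r=1, s=7, t=-20   [103*(7) + 36*(-20) = 1]
q=5: r=0, s=-36, t=103   [103*(-36) + 36*(103) = 0]
GCD = 1 with t = -20, so 36*(-20) ≡ 1 (mod 103)
Inverse = -20 mod 103 = 83
Check: 36 * 83 = 2988 ≡ 1 (mod 103)

36^(-1) ≡ 83 (mod 103)


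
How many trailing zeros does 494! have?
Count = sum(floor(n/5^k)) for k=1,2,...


floor(494/5) = 98
floor(494/25) = 19
floor(494/125) = 3
Total = 120

120 trailing zeros


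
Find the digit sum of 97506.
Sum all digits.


9 + 7 + 5 + 0 + 6 = 27


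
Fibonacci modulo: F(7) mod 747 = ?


F(k) mod 747 for k=1..7:
1, 1, 2, 3, 5, 8, 13
F(7) mod 747 = 13


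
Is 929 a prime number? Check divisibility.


Check divisors up to sqrt(929) = 30.4795
No divisors found.
929 is prime.

Yes, 929 is prime


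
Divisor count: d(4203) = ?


4203 = 3^2 × 467^1
d(4203) = (2+1) × (1+1) = 6

6 divisors


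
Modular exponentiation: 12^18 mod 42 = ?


12^1 mod 42 = 12
12^2 mod 42 = 18
12^3 mod 42 = 6
12^4 mod 42 = 30
12^5 mod 42 = 24
12^6 mod 42 = 36
12^7 mod 42 = 12
12^8 mod 42 = 18
12^9 mod 42 = 6
12^10 mod 42 = 30
12^11 mod 42 = 24
12^12 mod 42 = 36
12^13 mod 42 = 12
12^14 mod 42 = 18
12^15 mod 42 = 6
12^16 mod 42 = 30
12^17 mod 42 = 24
12^18 mod 42 = 36


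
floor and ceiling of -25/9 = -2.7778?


-25/9 = -2.7778
floor = -3
ceil = -2

floor = -3, ceil = -2


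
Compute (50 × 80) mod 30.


50 × 80 = 4000
4000 mod 30 = 10


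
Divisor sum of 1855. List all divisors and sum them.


Divisors of 1855: 1, 5, 7, 35, 53, 265, 371, 1855
Sum = 1 + 5 + 7 + 35 + 53 + 265 + 371 + 1855 = 2592

σ(1855) = 2592


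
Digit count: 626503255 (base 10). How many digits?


626503255 has 9 digits in base 10
floor(log10(626503255)) + 1 = floor(8.7969) + 1 = 9

9 digits (base 10)


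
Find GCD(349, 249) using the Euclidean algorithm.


349 = 1 * 249 + 100
249 = 2 * 100 + 49
100 = 2 * 49 + 2
49 = 24 * 2 + 1
2 = 2 * 1 + 0
GCD = 1


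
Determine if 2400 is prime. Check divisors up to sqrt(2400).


2400 / 2 = 1200 (exact division)
2400 is NOT prime.

No, 2400 is not prime


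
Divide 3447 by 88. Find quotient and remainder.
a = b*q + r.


3447 = 88 * 39 + 15
Check: 3432 + 15 = 3447

q = 39, r = 15


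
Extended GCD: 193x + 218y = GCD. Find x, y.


Tabular extended Euclidean (each row: r = 193*s + 218*t):
r=193, s=1, t=0
r=218, s=0, t=1
q=0: r=193, s=1, t=0   [193*(1) + 218*(0) = 193]
q=1: r=25, s=-1, t=1   [193*(-1) + 218*(1) = 25]
q=7: r=18, s=8, t=-7   [193*(8) + 218*(-7) = 18]
q=1: r=7, s=-9, t=8   [193*(-9) + 218*(8) = 7]
q=2: r=4, s=26, t=-23   [193*(26) + 218*(-23) = 4]
q=1: r=3, s=-35, t=31   [193*(-35) + 218*(31) = 3]
q=1: r=1, s=61, t=-54   [193*(61) + 218*(-54) = 1]
q=3: r=0, s=-218, t=193   [193*(-218) + 218*(193) = 0]
GCD = 1; from the row with r=1: x=61, y=-54
Check: 193*(61) + 218*(-54) = 11773 - 11772 = 1

GCD = 1, x = 61, y = -54


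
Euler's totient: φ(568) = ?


568 = 2^3 × 71
Prime factors: 2, 71
φ(568) = 568 × (1-1/2) × (1-1/71)
= 568 × 1/2 × 70/71 = 280

φ(568) = 280


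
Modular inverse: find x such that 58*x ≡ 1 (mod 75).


Use the extended Euclidean algorithm on (75, 58); each row r = 75*s + 58*t:
r=75, s=1, t=0
r=58, s=0, t=1
q=1: r=17, s=1, t=-1   [75*(1) + 58*(-1) = 17]
q=3: r=7, s=-3, t=4   [75*(-3) + 58*(4) = 7]
q=2: r=3, s=7, t=-9   [75*(7) + 58*(-9) = 3]
q=2: r=1, s=-17, t=22   [75*(-17) + 58*(22) = 1]
q=3: r=0, s=58, t=-75   [75*(58) + 58*(-75) = 0]
GCD = 1 with t = 22, so 58*(22) ≡ 1 (mod 75)
Inverse = 22 mod 75 = 22
Check: 58 * 22 = 1276 ≡ 1 (mod 75)

58^(-1) ≡ 22 (mod 75)


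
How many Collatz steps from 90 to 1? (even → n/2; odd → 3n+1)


90 → 45 → 136 → 68 → 34 → 17 → 52 → 26 → 13 → 40 → 20 → 10 → 5 → 16 → 8 → 4 → 2 → 1
Total steps = 17

17 steps


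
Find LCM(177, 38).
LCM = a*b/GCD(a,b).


GCD(177, 38) = 1
LCM = 177*38/1 = 6726/1 = 6726

LCM = 6726


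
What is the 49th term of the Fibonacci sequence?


Sequence: 1, 1, 2, 3, 5, 8, 13, 21, 34, 55, 89, 144, 233, 377, 610, 987, 1597, 2584, 4181, 6765, 10946, 17711, 28657, 46368, 75025, 121393, 196418, 317811, 514229, 832040, 1346269, 2178309, 3524578, 5702887, 9227465, 14930352, 24157817, 39088169, 63245986, 102334155, 165580141, 267914296, 433494437, 701408733, 1134903170, 1836311903, 2971215073, 4807526976, 7778742049
F(49) = 7778742049


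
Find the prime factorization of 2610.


2610 / 2 = 1305
1305 / 3 = 435
435 / 3 = 145
145 / 5 = 29
29 / 29 = 1
2610 = 2 × 3^2 × 5 × 29


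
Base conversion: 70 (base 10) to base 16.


70 (base 10) = 70 (decimal)
70 (decimal) = 46 (base 16)


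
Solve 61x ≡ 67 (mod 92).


GCD(61, 92) = 1, unique solution
a^(-1) mod 92 = 89
x = 89 * 67 mod 92 = 75

x ≡ 75 (mod 92)


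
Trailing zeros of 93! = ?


floor(93/5) = 18
floor(93/25) = 3
Total = 21

21 trailing zeros


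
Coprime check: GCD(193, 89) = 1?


Euclidean algorithm:
193 = 2 * 89 + 15
89 = 5 * 15 + 14
15 = 1 * 14 + 1
14 = 14 * 1 + 0
GCD(193, 89) = 1

Yes, coprime (GCD = 1)


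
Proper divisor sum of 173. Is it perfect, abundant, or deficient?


Proper divisors: 1
Sum = 1 = 1
1 < 173 → deficient

s(173) = 1 (deficient)


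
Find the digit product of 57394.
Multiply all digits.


5 × 7 × 3 × 9 × 4 = 3780


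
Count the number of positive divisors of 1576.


1576 = 2^3 × 197^1
d(1576) = (3+1) × (1+1) = 8

8 divisors


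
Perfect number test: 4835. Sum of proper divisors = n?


Proper divisors of 4835: 1, 5, 967
Sum = 1 + 5 + 967 = 973

No, 4835 is not perfect (973 ≠ 4835)


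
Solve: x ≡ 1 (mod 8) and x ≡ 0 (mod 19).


M = 8*19 = 152
M1 = M/8 = 19, M2 = M/19 = 8
M1^(-1) mod 8 = 3, M2^(-1) mod 19 = 12
x = 1*19*3 + 0*8*12 = 57
57 mod 152 = 57
Check: 57 mod 8 = 1 ✓, 57 mod 19 = 0 ✓

x ≡ 57 (mod 152)


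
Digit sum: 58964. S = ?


5 + 8 + 9 + 6 + 4 = 32


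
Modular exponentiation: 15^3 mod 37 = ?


15^1 mod 37 = 15
15^2 mod 37 = 3
15^3 mod 37 = 8


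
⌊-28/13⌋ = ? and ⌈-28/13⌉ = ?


-28/13 = -2.1538
floor = -3
ceil = -2

floor = -3, ceil = -2


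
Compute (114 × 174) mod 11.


114 × 174 = 19836
19836 mod 11 = 3


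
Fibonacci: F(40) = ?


Sequence: 1, 1, 2, 3, 5, 8, 13, 21, 34, 55, 89, 144, 233, 377, 610, 987, 1597, 2584, 4181, 6765, 10946, 17711, 28657, 46368, 75025, 121393, 196418, 317811, 514229, 832040, 1346269, 2178309, 3524578, 5702887, 9227465, 14930352, 24157817, 39088169, 63245986, 102334155
F(40) = 102334155


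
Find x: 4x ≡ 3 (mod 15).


GCD(4, 15) = 1, unique solution
a^(-1) mod 15 = 4
x = 4 * 3 mod 15 = 12

x ≡ 12 (mod 15)


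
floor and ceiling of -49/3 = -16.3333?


-49/3 = -16.3333
floor = -17
ceil = -16

floor = -17, ceil = -16


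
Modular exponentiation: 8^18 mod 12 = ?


8^1 mod 12 = 8
8^2 mod 12 = 4
8^3 mod 12 = 8
8^4 mod 12 = 4
8^5 mod 12 = 8
8^6 mod 12 = 4
8^7 mod 12 = 8
8^8 mod 12 = 4
8^9 mod 12 = 8
8^10 mod 12 = 4
8^11 mod 12 = 8
8^12 mod 12 = 4
8^13 mod 12 = 8
8^14 mod 12 = 4
8^15 mod 12 = 8
8^16 mod 12 = 4
8^17 mod 12 = 8
8^18 mod 12 = 4


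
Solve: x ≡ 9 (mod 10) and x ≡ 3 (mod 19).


M = 10*19 = 190
M1 = M/10 = 19, M2 = M/19 = 10
M1^(-1) mod 10 = 9, M2^(-1) mod 19 = 2
x = 9*19*9 + 3*10*2 = 1599
1599 mod 190 = 79
Check: 79 mod 10 = 9 ✓, 79 mod 19 = 3 ✓

x ≡ 79 (mod 190)


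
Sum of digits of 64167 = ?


6 + 4 + 1 + 6 + 7 = 24


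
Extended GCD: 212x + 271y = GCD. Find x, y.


Tabular extended Euclidean (each row: r = 212*s + 271*t):
r=212, s=1, t=0
r=271, s=0, t=1
q=0: r=212, s=1, t=0   [212*(1) + 271*(0) = 212]
q=1: r=59, s=-1, t=1   [212*(-1) + 271*(1) = 59]
q=3: r=35, s=4, t=-3   [212*(4) + 271*(-3) = 35]
q=1: r=24, s=-5, t=4   [212*(-5) + 271*(4) = 24]
q=1: r=11, s=9, t=-7   [212*(9) + 271*(-7) = 11]
q=2: r=2, s=-23, t=18   [212*(-23) + 271*(18) = 2]
q=5: r=1, s=124, t=-97   [212*(124) + 271*(-97) = 1]
q=2: r=0, s=-271, t=212   [212*(-271) + 271*(212) = 0]
GCD = 1; from the row with r=1: x=124, y=-97
Check: 212*(124) + 271*(-97) = 26288 - 26287 = 1

GCD = 1, x = 124, y = -97


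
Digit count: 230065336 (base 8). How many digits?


230065336 in base 8 = 1555502270
Number of digits = 10

10 digits (base 8)


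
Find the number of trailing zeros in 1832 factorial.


floor(1832/5) = 366
floor(1832/25) = 73
floor(1832/125) = 14
floor(1832/625) = 2
Total = 455

455 trailing zeros


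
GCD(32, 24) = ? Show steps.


32 = 1 * 24 + 8
24 = 3 * 8 + 0
GCD = 8


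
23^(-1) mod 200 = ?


Use the extended Euclidean algorithm on (200, 23); each row r = 200*s + 23*t:
r=200, s=1, t=0
r=23, s=0, t=1
q=8: r=16, s=1, t=-8   [200*(1) + 23*(-8) = 16]
q=1: r=7, s=-1, t=9   [200*(-1) + 23*(9) = 7]
q=2: r=2, s=3, t=-26   [200*(3) + 23*(-26) = 2]
q=3: r=1, s=-10, t=87   [200*(-10) + 23*(87) = 1]
q=2: r=0, s=23, t=-200   [200*(23) + 23*(-200) = 0]
GCD = 1 with t = 87, so 23*(87) ≡ 1 (mod 200)
Inverse = 87 mod 200 = 87
Check: 23 * 87 = 2001 ≡ 1 (mod 200)

23^(-1) ≡ 87 (mod 200)


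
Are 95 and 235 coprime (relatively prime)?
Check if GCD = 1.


Euclidean algorithm:
235 = 2 * 95 + 45
95 = 2 * 45 + 5
45 = 9 * 5 + 0
GCD(95, 235) = 5

No, not coprime (GCD = 5)
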